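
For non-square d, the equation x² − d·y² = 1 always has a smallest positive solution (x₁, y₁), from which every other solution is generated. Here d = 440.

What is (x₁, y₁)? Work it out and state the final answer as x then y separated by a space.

21 1

d=440: √d = [20; 1,40] (ℓ=2, even), read p_1/q_1
k=0  a_k=20  p_k/q_k = 20/1
k=1  a_k=1  p_k/q_k = 21/1
(x₁, y₁) = (21, 1);  21² − 440·1² = 1 ✓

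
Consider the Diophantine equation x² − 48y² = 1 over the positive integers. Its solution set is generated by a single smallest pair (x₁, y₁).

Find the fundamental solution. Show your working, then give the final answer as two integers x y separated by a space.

√48 → a₀=6, period (1,12); ℓ=2 even so k=1
k=0  a_k=6  p_k/q_k = 6/1
k=1  a_k=1  p_k/q_k = 7/1
fundamental: x₁=7, y₁=1  (since 49 − 48·1 = 1)

7 1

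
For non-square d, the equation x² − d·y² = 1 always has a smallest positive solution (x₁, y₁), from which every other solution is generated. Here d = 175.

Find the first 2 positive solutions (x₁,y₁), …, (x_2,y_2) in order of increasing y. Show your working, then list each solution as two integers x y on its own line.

2024 153
8193151 619344

√175 → a₀=13, period (4,2,1,2,4,26); ℓ=6 even so k=5
step 0: (13, 1)  from 13·(1,0) + (0,1)
step 1: (53, 4)  from 4·(13,1) + (1,0)
step 2: (119, 9)  from 2·(53,4) + (13,1)
step 3: (172, 13)  from 1·(119,9) + (53,4)
step 4: (463, 35)  from 2·(172,13) + (119,9)
step 5: (2024, 153)  from 4·(463,35) + (172,13)
(x₁, y₁) = (2024, 153);  2024² − 175·153² = 1 ✓
(2024+153√175)^2 = 8193151 + 619344√175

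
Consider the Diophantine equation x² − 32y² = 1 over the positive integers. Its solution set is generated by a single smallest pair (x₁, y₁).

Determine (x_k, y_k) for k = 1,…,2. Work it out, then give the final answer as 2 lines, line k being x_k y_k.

17 3
577 102

[5; 1,1,1,10] for √32; ℓ=4 ⇒ convergent index 3
a_0=5:  p_0=5·1+0=5,  q_0=5·0+1=1
…
a_2=1:  p_2=1·6+5=11,  q_2=1·1+1=2
a_3=1:  p_3=1·11+6=17,  q_3=1·2+1=3
fundamental: x₁=17, y₁=3  (since 289 − 32·9 = 1)
n=2: (17,3)∘(17,3) = (17·17+32·3·3, 17·3+3·17) = (577,102)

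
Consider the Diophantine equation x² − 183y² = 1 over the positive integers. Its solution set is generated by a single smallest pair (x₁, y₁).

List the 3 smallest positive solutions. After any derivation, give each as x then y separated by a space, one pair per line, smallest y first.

√183 → a₀=13, period (1,1,8,1,1,26); ℓ=6 even so k=5
a_0=13:  p_0=13·1+0=13,  q_0=13·0+1=1
a_1=1:  p_1=1·13+1=14,  q_1=1·1+0=1
a_2=1:  p_2=1·14+13=27,  q_2=1·1+1=2
a_3=8:  p_3=8·27+14=230,  q_3=8·2+1=17
a_4=1:  p_4=1·230+27=257,  q_4=1·17+2=19
a_5=1:  p_5=1·257+230=487,  q_5=1·19+17=36
fundamental: x₁=487, y₁=36  (since 237169 − 183·1296 = 1)
(487+36√183)^2 = 474337 + 35064√183
(487+36√183)^3 = 462003751 + 34152300√183

487 36
474337 35064
462003751 34152300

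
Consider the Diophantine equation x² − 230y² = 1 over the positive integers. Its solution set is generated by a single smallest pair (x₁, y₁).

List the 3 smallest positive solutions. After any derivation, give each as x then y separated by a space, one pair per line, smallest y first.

91 6
16561 1092
3014011 198738

d=230: √d = [15; 6,30] (ℓ=2, even), read p_1/q_1
a_0=15:  p_0=15·1+0=15,  q_0=15·0+1=1
a_1=6:  p_1=6·15+1=91,  q_1=6·1+0=6
(x₁, y₁) = (91, 6);  91² − 230·6² = 1 ✓
k=2:  x_2 = 91·91+230·6·6 = 16561,  y_2 = 91·6+6·91 = 1092
k=3:  x_3 = 91·16561+230·6·1092 = 3014011,  y_3 = 91·1092+6·16561 = 198738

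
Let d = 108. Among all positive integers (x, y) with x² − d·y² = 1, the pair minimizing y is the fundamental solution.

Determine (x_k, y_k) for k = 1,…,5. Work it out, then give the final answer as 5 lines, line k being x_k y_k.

[10; 2,1,1,4,1,1,2,20] for √108; ℓ=8 ⇒ convergent index 7
step 0: (10, 1)  from 10·(1,0) + (0,1)
…
step 2: (31, 3)  from 1·(21,2) + (10,1)
…
step 5: (291, 28)  from 1·(239,23) + (52,5)
step 6: (530, 51)  from 1·(291,28) + (239,23)
step 7: (1351, 130)  from 2·(530,51) + (291,28)
fundamental: x₁=1351, y₁=130  (since 1825201 − 108·16900 = 1)
n=2: (1351,130)∘(1351,130) = (1351·1351+108·130·130, 1351·130+130·1351) = (3650401,351260)
n=3: (3650401,351260)∘(1351,130) = (1351·3650401+108·130·351260, 1351·351260+130·3650401) = (9863382151,949104390)
n=4: (9863382151,949104390)∘(1351,130) = (1351·9863382151+108·130·949104390, 1351·949104390+130·9863382151) = (26650854921601,2564479710520)
n=5: (26650854921601,2564479710520)∘(1351,130) = (1351·26650854921601+108·130·2564479710520, 1351·2564479710520+130·26650854921601) = (72010600134783751,6929223228720650)

1351 130
3650401 351260
9863382151 949104390
26650854921601 2564479710520
72010600134783751 6929223228720650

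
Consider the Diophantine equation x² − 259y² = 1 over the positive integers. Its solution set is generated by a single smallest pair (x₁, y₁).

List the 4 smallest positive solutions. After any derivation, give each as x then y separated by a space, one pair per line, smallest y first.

847225 52644
1435580401249 89202625800
2432519210895520825 151149389286757356
4121782176900479681520001 256115082676856799248400

√259 = [16; 10,1,2,3,4,3,2,1,10,32, …], period ℓ=10 (even) → k=9
step 0: (16, 1)  from 16·(1,0) + (0,1)
step 1: (161, 10)  from 10·(16,1) + (1,0)
step 2: (177, 11)  from 1·(161,10) + (16,1)
step 3: (515, 32)  from 2·(177,11) + (161,10)
step 4: (1722, 107)  from 3·(515,32) + (177,11)
step 5: (7403, 460)  from 4·(1722,107) + (515,32)
step 6: (23931, 1487)  from 3·(7403,460) + (1722,107)
…
step 8: (79196, 4921)  from 1·(55265,3434) + (23931,1487)
step 9: (847225, 52644)  from 10·(79196,4921) + (55265,3434)
fundamental: x₁=847225, y₁=52644  (since 717790200625 − 259·2771390736 = 1)
n=2: (847225,52644)∘(847225,52644) = (847225·847225+259·52644·52644, 847225·52644+52644·847225) = (1435580401249,89202625800)
n=3: (1435580401249,89202625800)∘(847225,52644) = (847225·1435580401249+259·52644·89202625800, 847225·89202625800+52644·1435580401249) = (2432519210895520825,151149389286757356)
n=4: (2432519210895520825,151149389286757356)∘(847225,52644) = (847225·2432519210895520825+259·52644·151149389286757356, 847225·151149389286757356+52644·2432519210895520825) = (4121782176900479681520001,256115082676856799248400)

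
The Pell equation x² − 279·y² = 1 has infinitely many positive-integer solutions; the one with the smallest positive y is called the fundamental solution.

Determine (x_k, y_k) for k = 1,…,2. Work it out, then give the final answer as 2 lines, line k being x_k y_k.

1520 91
4620799 276640

d=279: √d = [16; 1,2,2,1,2,2,1,32] (ℓ=8, even), read p_7/q_7
a_0=16:  p_0=16·1+0=16,  q_0=16·0+1=1
a_1=1:  p_1=1·16+1=17,  q_1=1·1+0=1
…
a_4=1:  p_4=1·117+50=167,  q_4=1·7+3=10
…
a_6=2:  p_6=2·451+167=1069,  q_6=2·27+10=64
a_7=1:  p_7=1·1069+451=1520,  q_7=1·64+27=91
(x₁, y₁) = (1520, 91);  1520² − 279·91² = 1 ✓
(1520+91√279)^2 = 4620799 + 276640√279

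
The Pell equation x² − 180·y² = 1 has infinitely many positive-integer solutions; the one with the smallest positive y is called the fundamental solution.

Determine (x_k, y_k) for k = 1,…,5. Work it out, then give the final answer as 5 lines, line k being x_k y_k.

161 12
51841 3864
16692641 1244196
5374978561 400627248
1730726404001 129000729660

√180 → a₀=13, period (2,2,2,26); ℓ=4 even so k=3
k=0  a_k=13  p_k/q_k = 13/1
k=1  a_k=2  p_k/q_k = 27/2
k=2  a_k=2  p_k/q_k = 67/5
k=3  a_k=2  p_k/q_k = 161/12
→ (161, 12).  Check: 161²=25921, 180·12²=25920, difference 1.
n=2: (161,12)∘(161,12) = (161·161+180·12·12, 161·12+12·161) = (51841,3864)
n=3: (51841,3864)∘(161,12) = (161·51841+180·12·3864, 161·3864+12·51841) = (16692641,1244196)
n=4: (16692641,1244196)∘(161,12) = (161·16692641+180·12·1244196, 161·1244196+12·16692641) = (5374978561,400627248)
n=5: (5374978561,400627248)∘(161,12) = (161·5374978561+180·12·400627248, 161·400627248+12·5374978561) = (1730726404001,129000729660)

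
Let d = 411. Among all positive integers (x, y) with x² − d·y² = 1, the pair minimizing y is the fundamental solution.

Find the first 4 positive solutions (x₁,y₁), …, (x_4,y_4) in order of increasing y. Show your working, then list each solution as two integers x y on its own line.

[20; 3,1,1,1,19,1,1,1,3,40] for √411; ℓ=10 ⇒ convergent index 9
step 0: (20, 1)  from 20·(1,0) + (0,1)
…
step 4: (223, 11)  from 1·(142,7) + (81,4)
…
step 7: (8981, 443)  from 1·(4602,227) + (4379,216)
step 8: (13583, 670)  from 1·(8981,443) + (4602,227)
step 9: (49730, 2453)  from 3·(13583,670) + (8981,443)
(x₁, y₁) = (49730, 2453);  49730² − 411·2453² = 1 ✓
k=2:  x_2 = 49730·49730+411·2453·2453 = 4946145799,  y_2 = 49730·2453+2453·49730 = 243975380
k=3:  x_3 = 49730·4946145799+411·2453·243975380 = 491943661118810,  y_3 = 49730·243975380+2453·4946145799 = 24265791292347
k=4:  x_4 = 49730·491943661118810+411·2453·24265791292347 = 48928716529930696801,  y_4 = 49730·24265791292347+2453·491943661118810 = 2413475601692857240

49730 2453
4946145799 243975380
491943661118810 24265791292347
48928716529930696801 2413475601692857240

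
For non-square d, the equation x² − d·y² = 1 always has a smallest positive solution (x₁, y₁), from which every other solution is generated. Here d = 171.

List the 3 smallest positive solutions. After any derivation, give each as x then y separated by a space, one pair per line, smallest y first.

170 13
57799 4420
19651490 1502787

√171 = [13; 13,26, …], period ℓ=2 (even) → k=1
a_0=13:  p_0=13·1+0=13,  q_0=13·0+1=1
a_1=13:  p_1=13·13+1=170,  q_1=13·1+0=13
→ (170, 13).  Check: 170²=28900, 171·13²=28899, difference 1.
n=2: (170,13)∘(170,13) = (170·170+171·13·13, 170·13+13·170) = (57799,4420)
n=3: (57799,4420)∘(170,13) = (170·57799+171·13·4420, 170·4420+13·57799) = (19651490,1502787)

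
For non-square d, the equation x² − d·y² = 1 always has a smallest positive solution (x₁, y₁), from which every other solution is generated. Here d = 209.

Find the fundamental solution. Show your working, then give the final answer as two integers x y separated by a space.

46551 3220

√209 → a₀=14, period (2,5,3,2,3,5,2,28); ℓ=8 even so k=7
a_0=14:  p_0=14·1+0=14,  q_0=14·0+1=1
a_1=2:  p_1=2·14+1=29,  q_1=2·1+0=2
…
a_3=3:  p_3=3·159+29=506,  q_3=3·11+2=35
a_4=2:  p_4=2·506+159=1171,  q_4=2·35+11=81
a_5=3:  p_5=3·1171+506=4019,  q_5=3·81+35=278
a_6=5:  p_6=5·4019+1171=21266,  q_6=5·278+81=1471
a_7=2:  p_7=2·21266+4019=46551,  q_7=2·1471+278=3220
(x₁, y₁) = (46551, 3220);  46551² − 209·3220² = 1 ✓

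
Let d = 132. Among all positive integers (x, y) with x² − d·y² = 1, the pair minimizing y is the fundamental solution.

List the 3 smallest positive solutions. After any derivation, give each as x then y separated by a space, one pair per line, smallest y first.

[11; 2,22] for √132; ℓ=2 ⇒ convergent index 1
a_0=11:  p_0=11·1+0=11,  q_0=11·0+1=1
a_1=2:  p_1=2·11+1=23,  q_1=2·1+0=2
fundamental: x₁=23, y₁=2  (since 529 − 132·4 = 1)
n=2: (23,2)∘(23,2) = (23·23+132·2·2, 23·2+2·23) = (1057,92)
n=3: (1057,92)∘(23,2) = (23·1057+132·2·92, 23·92+2·1057) = (48599,4230)

23 2
1057 92
48599 4230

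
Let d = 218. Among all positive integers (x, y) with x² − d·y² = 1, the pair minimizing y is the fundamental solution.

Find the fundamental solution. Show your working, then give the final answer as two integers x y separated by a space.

126003 8534

√218 → a₀=14, period (1,3,3,1,28); ℓ=5 odd so k=9
step 0: (14, 1)  from 14·(1,0) + (0,1)
step 1: (15, 1)  from 1·(14,1) + (1,0)
step 2: (59, 4)  from 3·(15,1) + (14,1)
step 3: (192, 13)  from 3·(59,4) + (15,1)
step 4: (251, 17)  from 1·(192,13) + (59,4)
step 5: (7220, 489)  from 28·(251,17) + (192,13)
…
step 7: (29633, 2007)  from 3·(7471,506) + (7220,489)
step 8: (96370, 6527)  from 3·(29633,2007) + (7471,506)
step 9: (126003, 8534)  from 1·(96370,6527) + (29633,2007)
→ (126003, 8534).  Check: 126003²=15876756009, 218·8534²=15876756008, difference 1.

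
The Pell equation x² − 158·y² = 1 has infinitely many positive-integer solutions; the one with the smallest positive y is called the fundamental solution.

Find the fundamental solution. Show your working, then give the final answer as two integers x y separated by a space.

7743 616

√158 → a₀=12, period (1,1,3,12,3,1,1,24); ℓ=8 even so k=7
step 0: (12, 1)  from 12·(1,0) + (0,1)
step 1: (13, 1)  from 1·(12,1) + (1,0)
step 2: (25, 2)  from 1·(13,1) + (12,1)
…
step 5: (3331, 265)  from 3·(1081,86) + (88,7)
step 6: (4412, 351)  from 1·(3331,265) + (1081,86)
step 7: (7743, 616)  from 1·(4412,351) + (3331,265)
→ (7743, 616).  Check: 7743²=59954049, 158·616²=59954048, difference 1.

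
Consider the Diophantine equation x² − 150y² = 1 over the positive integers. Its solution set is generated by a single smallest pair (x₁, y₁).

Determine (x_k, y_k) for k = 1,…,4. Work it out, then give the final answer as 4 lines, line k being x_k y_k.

d=150: √d = [12; 4,24] (ℓ=2, even), read p_1/q_1
step 0: (12, 1)  from 12·(1,0) + (0,1)
step 1: (49, 4)  from 4·(12,1) + (1,0)
(x₁, y₁) = (49, 4);  49² − 150·4² = 1 ✓
k=2:  x_2 = 49·49+150·4·4 = 4801,  y_2 = 49·4+4·49 = 392
k=3:  x_3 = 49·4801+150·4·392 = 470449,  y_3 = 49·392+4·4801 = 38412
k=4:  x_4 = 49·470449+150·4·38412 = 46099201,  y_4 = 49·38412+4·470449 = 3763984

49 4
4801 392
470449 38412
46099201 3763984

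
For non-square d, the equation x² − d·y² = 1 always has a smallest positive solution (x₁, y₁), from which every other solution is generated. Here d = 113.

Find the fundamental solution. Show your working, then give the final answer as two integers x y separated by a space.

[10; 1,1,1,2,2,1,1,1,20] for √113; ℓ=9 ⇒ convergent index 17
i=0: a=10 ⇒ p=10, q=1
i=1: a=1 ⇒ p=11, q=1
i=2: a=1 ⇒ p=21, q=2
i=3: a=1 ⇒ p=32, q=3
…
i=5: a=2 ⇒ p=202, q=19
…
i=8: a=1 ⇒ p=776, q=73
i=9: a=20 ⇒ p=16009, q=1506
i=10: a=1 ⇒ p=16785, q=1579
i=11: a=1 ⇒ p=32794, q=3085
…
i=15: a=1 ⇒ p=445435, q=41903
i=16: a=1 ⇒ p=758918, q=71393
i=17: a=1 ⇒ p=1204353, q=113296
fundamental: x₁=1204353, y₁=113296  (since 1450466148609 − 113·12835983616 = 1)

1204353 113296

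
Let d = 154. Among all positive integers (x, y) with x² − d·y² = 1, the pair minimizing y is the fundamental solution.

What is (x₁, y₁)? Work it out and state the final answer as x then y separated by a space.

21295 1716

d=154: √d = [12; 2,2,3,1,2,1,3,2,2,24] (ℓ=10, even), read p_9/q_9
i=0: a=12 ⇒ p=12, q=1
…
i=3: a=3 ⇒ p=211, q=17
…
i=6: a=1 ⇒ p=1030, q=83
i=7: a=3 ⇒ p=3847, q=310
i=8: a=2 ⇒ p=8724, q=703
i=9: a=2 ⇒ p=21295, q=1716
fundamental: x₁=21295, y₁=1716  (since 453477025 − 154·2944656 = 1)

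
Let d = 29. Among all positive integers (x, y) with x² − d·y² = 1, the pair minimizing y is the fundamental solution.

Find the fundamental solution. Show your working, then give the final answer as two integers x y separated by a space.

9801 1820

[5; 2,1,1,2,10] for √29; ℓ=5 ⇒ convergent index 9
step 0: (5, 1)  from 5·(1,0) + (0,1)
…
step 8: (3775, 701)  from 1·(2251,418) + (1524,283)
step 9: (9801, 1820)  from 2·(3775,701) + (2251,418)
(x₁, y₁) = (9801, 1820);  9801² − 29·1820² = 1 ✓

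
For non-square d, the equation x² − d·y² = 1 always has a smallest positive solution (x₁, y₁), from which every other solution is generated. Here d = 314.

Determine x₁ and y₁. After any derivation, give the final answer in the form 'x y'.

392499 22150

d=314: √d = [17; 1,2,1,1,2,1,34] (ℓ=7, odd), read p_13/q_13
i=0: a=17 ⇒ p=17, q=1
i=1: a=1 ⇒ p=18, q=1
i=2: a=2 ⇒ p=53, q=3
…
i=4: a=1 ⇒ p=124, q=7
i=5: a=2 ⇒ p=319, q=18
i=6: a=1 ⇒ p=443, q=25
…
i=9: a=2 ⇒ p=47029, q=2654
…
i=12: a=2 ⇒ p=282617, q=15949
i=13: a=1 ⇒ p=392499, q=22150
→ (392499, 22150).  Check: 392499²=154055465001, 314·22150²=154055465000, difference 1.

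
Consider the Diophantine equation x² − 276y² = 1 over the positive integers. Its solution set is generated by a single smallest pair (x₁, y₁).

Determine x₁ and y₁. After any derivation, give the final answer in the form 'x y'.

7775 468

√276 → a₀=16, period (1,1,1,1,2,2,2,1,1,1,1,32); ℓ=12 even so k=11
a_0=16:  p_0=16·1+0=16,  q_0=16·0+1=1
…
a_3=1:  p_3=1·33+17=50,  q_3=1·2+1=3
…
a_6=2:  p_6=2·216+83=515,  q_6=2·13+5=31
…
a_10=1:  p_10=1·3007+1761=4768,  q_10=1·181+106=287
a_11=1:  p_11=1·4768+3007=7775,  q_11=1·287+181=468
→ (7775, 468).  Check: 7775²=60450625, 276·468²=60450624, difference 1.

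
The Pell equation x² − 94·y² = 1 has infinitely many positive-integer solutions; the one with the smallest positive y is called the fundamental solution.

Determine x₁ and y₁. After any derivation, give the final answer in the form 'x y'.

2143295 221064

√94 = [9; 1,2,3,1,1,…,2,1,18, …], period ℓ=16 (even) → k=15
a_0=9:  p_0=9·1+0=9,  q_0=9·0+1=1
a_1=1:  p_1=1·9+1=10,  q_1=1·1+0=1
a_2=2:  p_2=2·10+9=29,  q_2=2·1+1=3
a_3=3:  p_3=3·29+10=97,  q_3=3·3+1=10
…
a_5=1:  p_5=1·126+97=223,  q_5=1·13+10=23
a_6=5:  p_6=5·223+126=1241,  q_6=5·23+13=128
…
a_8=8:  p_8=8·1464+1241=12953,  q_8=8·151+128=1336
a_9=1:  p_9=1·12953+1464=14417,  q_9=1·1336+151=1487
a_10=5:  p_10=5·14417+12953=85038,  q_10=5·1487+1336=8771
a_11=1:  p_11=1·85038+14417=99455,  q_11=1·8771+1487=10258
a_12=1:  p_12=1·99455+85038=184493,  q_12=1·10258+8771=19029
a_13=3:  p_13=3·184493+99455=652934,  q_13=3·19029+10258=67345
a_14=2:  p_14=2·652934+184493=1490361,  q_14=2·67345+19029=153719
a_15=1:  p_15=1·1490361+652934=2143295,  q_15=1·153719+67345=221064
→ (2143295, 221064).  Check: 2143295²=4593713457025, 94·221064²=4593713457024, difference 1.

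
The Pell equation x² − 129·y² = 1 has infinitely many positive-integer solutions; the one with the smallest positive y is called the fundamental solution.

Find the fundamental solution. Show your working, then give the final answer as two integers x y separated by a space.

16855 1484

d=129: √d = [11; 2,1,3,1,6,1,3,1,2,22] (ℓ=10, even), read p_9/q_9
step 0: (11, 1)  from 11·(1,0) + (0,1)
…
step 3: (125, 11)  from 3·(34,3) + (23,2)
…
step 5: (1079, 95)  from 6·(159,14) + (125,11)
step 6: (1238, 109)  from 1·(1079,95) + (159,14)
step 7: (4793, 422)  from 3·(1238,109) + (1079,95)
step 8: (6031, 531)  from 1·(4793,422) + (1238,109)
step 9: (16855, 1484)  from 2·(6031,531) + (4793,422)
fundamental: x₁=16855, y₁=1484  (since 284091025 − 129·2202256 = 1)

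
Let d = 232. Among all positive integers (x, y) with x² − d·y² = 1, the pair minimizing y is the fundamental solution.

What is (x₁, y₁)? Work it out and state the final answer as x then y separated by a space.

19603 1287

√232 = [15; 4,3,7,3,4,30, …], period ℓ=6 (even) → k=5
step 0: (15, 1)  from 15·(1,0) + (0,1)
step 1: (61, 4)  from 4·(15,1) + (1,0)
step 2: (198, 13)  from 3·(61,4) + (15,1)
step 3: (1447, 95)  from 7·(198,13) + (61,4)
step 4: (4539, 298)  from 3·(1447,95) + (198,13)
step 5: (19603, 1287)  from 4·(4539,298) + (1447,95)
→ (19603, 1287).  Check: 19603²=384277609, 232·1287²=384277608, difference 1.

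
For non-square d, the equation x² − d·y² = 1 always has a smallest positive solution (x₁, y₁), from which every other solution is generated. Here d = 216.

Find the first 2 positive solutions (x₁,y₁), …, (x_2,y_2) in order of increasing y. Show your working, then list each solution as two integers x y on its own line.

485 33
470449 32010

d=216: √d = [14; 1,2,3,2,1,28] (ℓ=6, even), read p_5/q_5
k=0  a_k=14  p_k/q_k = 14/1
k=1  a_k=1  p_k/q_k = 15/1
…
k=3  a_k=3  p_k/q_k = 147/10
k=4  a_k=2  p_k/q_k = 338/23
k=5  a_k=1  p_k/q_k = 485/33
(x₁, y₁) = (485, 33);  485² − 216·33² = 1 ✓
(485+33√216)^2 = 470449 + 32010√216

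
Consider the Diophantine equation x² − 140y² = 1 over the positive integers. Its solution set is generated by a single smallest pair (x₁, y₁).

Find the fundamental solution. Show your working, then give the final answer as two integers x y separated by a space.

71 6

d=140: √d = [11; 1,4,1,22] (ℓ=4, even), read p_3/q_3
step 0: (11, 1)  from 11·(1,0) + (0,1)
…
step 2: (59, 5)  from 4·(12,1) + (11,1)
step 3: (71, 6)  from 1·(59,5) + (12,1)
→ (71, 6).  Check: 71²=5041, 140·6²=5040, difference 1.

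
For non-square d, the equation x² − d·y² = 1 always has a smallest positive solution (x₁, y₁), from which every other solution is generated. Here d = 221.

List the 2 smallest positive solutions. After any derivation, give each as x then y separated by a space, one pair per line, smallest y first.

√221 → a₀=14, period (1,6,2,6,1,28); ℓ=6 even so k=5
step 0: (14, 1)  from 14·(1,0) + (0,1)
…
step 2: (104, 7)  from 6·(15,1) + (14,1)
step 3: (223, 15)  from 2·(104,7) + (15,1)
step 4: (1442, 97)  from 6·(223,15) + (104,7)
step 5: (1665, 112)  from 1·(1442,97) + (223,15)
(x₁, y₁) = (1665, 112);  1665² − 221·112² = 1 ✓
(1665+112√221)^2 = 5544449 + 372960√221

1665 112
5544449 372960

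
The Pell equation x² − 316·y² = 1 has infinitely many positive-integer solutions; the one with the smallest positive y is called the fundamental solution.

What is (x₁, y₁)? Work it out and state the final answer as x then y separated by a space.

12799 720

√316 = [17; 1,3,2,8,2,3,1,34, …], period ℓ=8 (even) → k=7
a_0=17:  p_0=17·1+0=17,  q_0=17·0+1=1
a_1=1:  p_1=1·17+1=18,  q_1=1·1+0=1
a_2=3:  p_2=3·18+17=71,  q_2=3·1+1=4
a_3=2:  p_3=2·71+18=160,  q_3=2·4+1=9
a_4=8:  p_4=8·160+71=1351,  q_4=8·9+4=76
a_5=2:  p_5=2·1351+160=2862,  q_5=2·76+9=161
a_6=3:  p_6=3·2862+1351=9937,  q_6=3·161+76=559
a_7=1:  p_7=1·9937+2862=12799,  q_7=1·559+161=720
→ (12799, 720).  Check: 12799²=163814401, 316·720²=163814400, difference 1.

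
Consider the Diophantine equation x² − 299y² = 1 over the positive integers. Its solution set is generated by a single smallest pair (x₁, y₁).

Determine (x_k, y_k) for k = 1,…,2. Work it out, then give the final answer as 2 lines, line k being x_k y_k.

415 24
344449 19920

√299 → a₀=17, period (3,2,3,34); ℓ=4 even so k=3
k=0  a_k=17  p_k/q_k = 17/1
k=1  a_k=3  p_k/q_k = 52/3
k=2  a_k=2  p_k/q_k = 121/7
k=3  a_k=3  p_k/q_k = 415/24
(x₁, y₁) = (415, 24);  415² − 299·24² = 1 ✓
k=2:  x_2 = 415·415+299·24·24 = 344449,  y_2 = 415·24+24·415 = 19920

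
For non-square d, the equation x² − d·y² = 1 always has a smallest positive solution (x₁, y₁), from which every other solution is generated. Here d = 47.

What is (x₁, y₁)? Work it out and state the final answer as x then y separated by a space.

48 7

√47 = [6; 1,5,1,12, …], period ℓ=4 (even) → k=3
a_0=6:  p_0=6·1+0=6,  q_0=6·0+1=1
a_1=1:  p_1=1·6+1=7,  q_1=1·1+0=1
a_2=5:  p_2=5·7+6=41,  q_2=5·1+1=6
a_3=1:  p_3=1·41+7=48,  q_3=1·6+1=7
(x₁, y₁) = (48, 7);  48² − 47·7² = 1 ✓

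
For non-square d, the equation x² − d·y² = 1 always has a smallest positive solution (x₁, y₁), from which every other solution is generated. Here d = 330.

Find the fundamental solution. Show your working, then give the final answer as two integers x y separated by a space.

109 6

√330 → a₀=18, period (6,36); ℓ=2 even so k=1
i=0: a=18 ⇒ p=18, q=1
i=1: a=6 ⇒ p=109, q=6
→ (109, 6).  Check: 109²=11881, 330·6²=11880, difference 1.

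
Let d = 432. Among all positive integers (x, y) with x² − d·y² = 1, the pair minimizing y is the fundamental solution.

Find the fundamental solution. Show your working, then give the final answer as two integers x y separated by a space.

1351 65

√432 = [20; 1,3,1,1,1,3,1,40, …], period ℓ=8 (even) → k=7
k=0  a_k=20  p_k/q_k = 20/1
k=1  a_k=1  p_k/q_k = 21/1
…
k=3  a_k=1  p_k/q_k = 104/5
k=4  a_k=1  p_k/q_k = 187/9
k=5  a_k=1  p_k/q_k = 291/14
k=6  a_k=3  p_k/q_k = 1060/51
k=7  a_k=1  p_k/q_k = 1351/65
fundamental: x₁=1351, y₁=65  (since 1825201 − 432·4225 = 1)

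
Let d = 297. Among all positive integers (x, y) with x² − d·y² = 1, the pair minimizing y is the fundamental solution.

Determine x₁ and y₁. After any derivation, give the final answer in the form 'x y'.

48599 2820

√297 = [17; 4,3,1,1,2,1,1,3,4,34, …], period ℓ=10 (even) → k=9
i=0: a=17 ⇒ p=17, q=1
i=1: a=4 ⇒ p=69, q=4
…
i=3: a=1 ⇒ p=293, q=17
i=4: a=1 ⇒ p=517, q=30
i=5: a=2 ⇒ p=1327, q=77
i=6: a=1 ⇒ p=1844, q=107
i=7: a=1 ⇒ p=3171, q=184
i=8: a=3 ⇒ p=11357, q=659
i=9: a=4 ⇒ p=48599, q=2820
(x₁, y₁) = (48599, 2820);  48599² − 297·2820² = 1 ✓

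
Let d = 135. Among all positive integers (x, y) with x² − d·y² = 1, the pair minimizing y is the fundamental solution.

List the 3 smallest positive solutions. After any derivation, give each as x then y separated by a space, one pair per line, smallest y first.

d=135: √d = [11; 1,1,1,1,1,1,1,22] (ℓ=8, even), read p_7/q_7
i=0: a=11 ⇒ p=11, q=1
i=1: a=1 ⇒ p=12, q=1
…
i=3: a=1 ⇒ p=35, q=3
…
i=5: a=1 ⇒ p=93, q=8
i=6: a=1 ⇒ p=151, q=13
i=7: a=1 ⇒ p=244, q=21
→ (244, 21).  Check: 244²=59536, 135·21²=59535, difference 1.
k=2:  x_2 = 244·244+135·21·21 = 119071,  y_2 = 244·21+21·244 = 10248
k=3:  x_3 = 244·119071+135·21·10248 = 58106404,  y_3 = 244·10248+21·119071 = 5001003

244 21
119071 10248
58106404 5001003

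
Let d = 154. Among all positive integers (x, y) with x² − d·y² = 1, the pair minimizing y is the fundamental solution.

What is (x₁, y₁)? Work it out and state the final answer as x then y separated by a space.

√154 → a₀=12, period (2,2,3,1,2,1,3,2,2,24); ℓ=10 even so k=9
k=0  a_k=12  p_k/q_k = 12/1
…
k=2  a_k=2  p_k/q_k = 62/5
…
k=7  a_k=3  p_k/q_k = 3847/310
k=8  a_k=2  p_k/q_k = 8724/703
k=9  a_k=2  p_k/q_k = 21295/1716
(x₁, y₁) = (21295, 1716);  21295² − 154·1716² = 1 ✓

21295 1716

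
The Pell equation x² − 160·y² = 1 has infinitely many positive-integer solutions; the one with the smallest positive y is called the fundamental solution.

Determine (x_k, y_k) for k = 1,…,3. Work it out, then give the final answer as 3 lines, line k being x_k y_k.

721 57
1039681 82194
1499219281 118523691

√160 = [12; 1,1,1,5,1,1,1,24, …], period ℓ=8 (even) → k=7
a_0=12:  p_0=12·1+0=12,  q_0=12·0+1=1
…
a_5=1:  p_5=1·215+38=253,  q_5=1·17+3=20
a_6=1:  p_6=1·253+215=468,  q_6=1·20+17=37
a_7=1:  p_7=1·468+253=721,  q_7=1·37+20=57
(x₁, y₁) = (721, 57);  721² − 160·57² = 1 ✓
(721+57√160)^2 = 1039681 + 82194√160
(721+57√160)^3 = 1499219281 + 118523691√160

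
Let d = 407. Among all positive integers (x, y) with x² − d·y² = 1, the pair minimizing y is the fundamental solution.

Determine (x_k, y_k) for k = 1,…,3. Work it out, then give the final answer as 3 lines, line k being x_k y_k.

2663 132
14183137 703032
75539384999 3744348300

d=407: √d = [20; 5,1,2,1,5,40] (ℓ=6, even), read p_5/q_5
a_0=20:  p_0=20·1+0=20,  q_0=20·0+1=1
…
a_2=1:  p_2=1·101+20=121,  q_2=1·5+1=6
…
a_4=1:  p_4=1·343+121=464,  q_4=1·17+6=23
a_5=5:  p_5=5·464+343=2663,  q_5=5·23+17=132
→ (2663, 132).  Check: 2663²=7091569, 407·132²=7091568, difference 1.
(x_2, y_2) = (2663·2663 + 407·132·132, 2663·132 + 132·2663) = (14183137, 703032)
(x_3, y_3) = (2663·14183137 + 407·132·703032, 2663·703032 + 132·14183137) = (75539384999, 3744348300)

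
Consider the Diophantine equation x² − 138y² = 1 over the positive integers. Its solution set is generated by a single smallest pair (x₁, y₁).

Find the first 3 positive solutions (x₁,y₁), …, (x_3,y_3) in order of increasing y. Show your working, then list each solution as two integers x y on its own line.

47 4
4417 376
415151 35340

√138 → a₀=11, period (1,2,1,22); ℓ=4 even so k=3
a_0=11:  p_0=11·1+0=11,  q_0=11·0+1=1
…
a_2=2:  p_2=2·12+11=35,  q_2=2·1+1=3
a_3=1:  p_3=1·35+12=47,  q_3=1·3+1=4
fundamental: x₁=47, y₁=4  (since 2209 − 138·16 = 1)
(x_2, y_2) = (47·47 + 138·4·4, 47·4 + 4·47) = (4417, 376)
(x_3, y_3) = (47·4417 + 138·4·376, 47·376 + 4·4417) = (415151, 35340)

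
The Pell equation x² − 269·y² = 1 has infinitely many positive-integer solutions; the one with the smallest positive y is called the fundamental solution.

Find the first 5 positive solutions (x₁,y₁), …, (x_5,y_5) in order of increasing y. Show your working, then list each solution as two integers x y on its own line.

13449 820
361751201 22056360
9730383791049 593271970460
261727862849884801 15957829439376720
7039956045205817586249 429233695667083044100

√269 = [16; 2,2,32, …], period ℓ=3 (odd) → k=5
a_0=16:  p_0=16·1+0=16,  q_0=16·0+1=1
…
a_2=2:  p_2=2·33+16=82,  q_2=2·2+1=5
a_3=32:  p_3=32·82+33=2657,  q_3=32·5+2=162
a_4=2:  p_4=2·2657+82=5396,  q_4=2·162+5=329
a_5=2:  p_5=2·5396+2657=13449,  q_5=2·329+162=820
fundamental: x₁=13449, y₁=820  (since 180875601 − 269·672400 = 1)
n=2: (13449,820)∘(13449,820) = (13449·13449+269·820·820, 13449·820+820·13449) = (361751201,22056360)
n=3: (361751201,22056360)∘(13449,820) = (13449·361751201+269·820·22056360, 13449·22056360+820·361751201) = (9730383791049,593271970460)
n=4: (9730383791049,593271970460)∘(13449,820) = (13449·9730383791049+269·820·593271970460, 13449·593271970460+820·9730383791049) = (261727862849884801,15957829439376720)
n=5: (261727862849884801,15957829439376720)∘(13449,820) = (13449·261727862849884801+269·820·15957829439376720, 13449·15957829439376720+820·261727862849884801) = (7039956045205817586249,429233695667083044100)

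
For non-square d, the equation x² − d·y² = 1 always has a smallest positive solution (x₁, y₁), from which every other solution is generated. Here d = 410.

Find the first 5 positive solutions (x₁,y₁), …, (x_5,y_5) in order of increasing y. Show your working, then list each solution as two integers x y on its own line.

81 4
13121 648
2125521 104972
344321281 17004816
55777922001 2754675220

√410 → a₀=20, period (4,40); ℓ=2 even so k=1
step 0: (20, 1)  from 20·(1,0) + (0,1)
step 1: (81, 4)  from 4·(20,1) + (1,0)
fundamental: x₁=81, y₁=4  (since 6561 − 410·16 = 1)
k=2:  x_2 = 81·81+410·4·4 = 13121,  y_2 = 81·4+4·81 = 648
k=3:  x_3 = 81·13121+410·4·648 = 2125521,  y_3 = 81·648+4·13121 = 104972
k=4:  x_4 = 81·2125521+410·4·104972 = 344321281,  y_4 = 81·104972+4·2125521 = 17004816
k=5:  x_5 = 81·344321281+410·4·17004816 = 55777922001,  y_5 = 81·17004816+4·344321281 = 2754675220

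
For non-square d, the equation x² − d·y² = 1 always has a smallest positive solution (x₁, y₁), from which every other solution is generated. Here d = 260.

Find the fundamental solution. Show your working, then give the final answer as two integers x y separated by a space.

129 8

[16; 8,32] for √260; ℓ=2 ⇒ convergent index 1
i=0: a=16 ⇒ p=16, q=1
i=1: a=8 ⇒ p=129, q=8
(x₁, y₁) = (129, 8);  129² − 260·8² = 1 ✓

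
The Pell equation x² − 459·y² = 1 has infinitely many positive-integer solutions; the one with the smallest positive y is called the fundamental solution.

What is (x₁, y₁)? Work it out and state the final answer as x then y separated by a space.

d=459: √d = [21; 2,2,1,4,21,4,1,2,2,42] (ℓ=10, even), read p_9/q_9
i=0: a=21 ⇒ p=21, q=1
i=1: a=2 ⇒ p=43, q=2
i=2: a=2 ⇒ p=107, q=5
i=3: a=1 ⇒ p=150, q=7
i=4: a=4 ⇒ p=707, q=33
i=5: a=21 ⇒ p=14997, q=700
i=6: a=4 ⇒ p=60695, q=2833
…
i=8: a=2 ⇒ p=212079, q=9899
i=9: a=2 ⇒ p=499850, q=23331
(x₁, y₁) = (499850, 23331);  499850² − 459·23331² = 1 ✓

499850 23331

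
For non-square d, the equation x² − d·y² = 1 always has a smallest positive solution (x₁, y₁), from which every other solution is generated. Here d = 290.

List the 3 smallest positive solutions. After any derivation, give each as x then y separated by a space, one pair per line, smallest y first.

d=290: √d = [17; 34] (ℓ=1, odd), read p_1/q_1
k=0  a_k=17  p_k/q_k = 17/1
k=1  a_k=34  p_k/q_k = 579/34
fundamental: x₁=579, y₁=34  (since 335241 − 290·1156 = 1)
(x_2, y_2) = (579·579 + 290·34·34, 579·34 + 34·579) = (670481, 39372)
(x_3, y_3) = (579·670481 + 290·34·39372, 579·39372 + 34·670481) = (776416419, 45592742)

579 34
670481 39372
776416419 45592742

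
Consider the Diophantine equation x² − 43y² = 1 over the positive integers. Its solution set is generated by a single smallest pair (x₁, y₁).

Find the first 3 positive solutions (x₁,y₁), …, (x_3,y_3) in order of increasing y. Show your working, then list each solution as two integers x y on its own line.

3482 531
24248647 3697884
168867574226 25752063645

√43 → a₀=6, period (1,1,3,1,5,1,3,1,1,12); ℓ=10 even so k=9
step 0: (6, 1)  from 6·(1,0) + (0,1)
step 1: (7, 1)  from 1·(6,1) + (1,0)
step 2: (13, 2)  from 1·(7,1) + (6,1)
step 3: (46, 7)  from 3·(13,2) + (7,1)
…
step 6: (400, 61)  from 1·(341,52) + (59,9)
…
step 8: (1941, 296)  from 1·(1541,235) + (400,61)
step 9: (3482, 531)  from 1·(1941,296) + (1541,235)
(x₁, y₁) = (3482, 531);  3482² − 43·531² = 1 ✓
k=2:  x_2 = 3482·3482+43·531·531 = 24248647,  y_2 = 3482·531+531·3482 = 3697884
k=3:  x_3 = 3482·24248647+43·531·3697884 = 168867574226,  y_3 = 3482·3697884+531·24248647 = 25752063645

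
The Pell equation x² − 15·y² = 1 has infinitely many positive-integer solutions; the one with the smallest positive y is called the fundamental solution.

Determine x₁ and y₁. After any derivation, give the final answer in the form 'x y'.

d=15: √d = [3; 1,6] (ℓ=2, even), read p_1/q_1
k=0  a_k=3  p_k/q_k = 3/1
k=1  a_k=1  p_k/q_k = 4/1
→ (4, 1).  Check: 4²=16, 15·1²=15, difference 1.

4 1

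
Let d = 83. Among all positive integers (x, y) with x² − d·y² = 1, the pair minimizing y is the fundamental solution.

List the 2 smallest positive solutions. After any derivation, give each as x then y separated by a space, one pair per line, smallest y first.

82 9
13447 1476

√83 = [9; 9,18, …], period ℓ=2 (even) → k=1
a_0=9:  p_0=9·1+0=9,  q_0=9·0+1=1
a_1=9:  p_1=9·9+1=82,  q_1=9·1+0=9
→ (82, 9).  Check: 82²=6724, 83·9²=6723, difference 1.
(x_2, y_2) = (82·82 + 83·9·9, 82·9 + 9·82) = (13447, 1476)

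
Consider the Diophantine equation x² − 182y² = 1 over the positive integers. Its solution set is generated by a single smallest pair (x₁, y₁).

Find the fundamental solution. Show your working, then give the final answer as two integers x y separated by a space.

[13; 2,26] for √182; ℓ=2 ⇒ convergent index 1
step 0: (13, 1)  from 13·(1,0) + (0,1)
step 1: (27, 2)  from 2·(13,1) + (1,0)
(x₁, y₁) = (27, 2);  27² − 182·2² = 1 ✓

27 2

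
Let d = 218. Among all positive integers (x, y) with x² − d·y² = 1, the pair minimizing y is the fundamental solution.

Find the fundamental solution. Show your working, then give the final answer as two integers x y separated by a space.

126003 8534

√218 → a₀=14, period (1,3,3,1,28); ℓ=5 odd so k=9
a_0=14:  p_0=14·1+0=14,  q_0=14·0+1=1
…
a_2=3:  p_2=3·15+14=59,  q_2=3·1+1=4
a_3=3:  p_3=3·59+15=192,  q_3=3·4+1=13
…
a_6=1:  p_6=1·7220+251=7471,  q_6=1·489+17=506
a_7=3:  p_7=3·7471+7220=29633,  q_7=3·506+489=2007
a_8=3:  p_8=3·29633+7471=96370,  q_8=3·2007+506=6527
a_9=1:  p_9=1·96370+29633=126003,  q_9=1·6527+2007=8534
(x₁, y₁) = (126003, 8534);  126003² − 218·8534² = 1 ✓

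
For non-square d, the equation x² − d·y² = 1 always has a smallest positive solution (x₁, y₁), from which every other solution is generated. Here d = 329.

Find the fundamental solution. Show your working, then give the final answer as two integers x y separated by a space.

2376415 131016

[18; 7,4,2,1,1,4,1,1,2,4,7,36] for √329; ℓ=12 ⇒ convergent index 11
i=0: a=18 ⇒ p=18, q=1
i=1: a=7 ⇒ p=127, q=7
i=2: a=4 ⇒ p=526, q=29
…
i=4: a=1 ⇒ p=1705, q=94
…
i=7: a=1 ⇒ p=16125, q=889
i=8: a=1 ⇒ p=29366, q=1619
…
i=10: a=4 ⇒ p=328794, q=18127
i=11: a=7 ⇒ p=2376415, q=131016
(x₁, y₁) = (2376415, 131016);  2376415² − 329·131016² = 1 ✓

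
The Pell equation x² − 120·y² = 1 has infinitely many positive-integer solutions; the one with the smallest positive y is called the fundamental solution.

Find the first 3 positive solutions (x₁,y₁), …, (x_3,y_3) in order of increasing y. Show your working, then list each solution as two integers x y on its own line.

11 1
241 22
5291 483

d=120: √d = [10; 1,20] (ℓ=2, even), read p_1/q_1
a_0=10:  p_0=10·1+0=10,  q_0=10·0+1=1
a_1=1:  p_1=1·10+1=11,  q_1=1·1+0=1
(x₁, y₁) = (11, 1);  11² − 120·1² = 1 ✓
(x_2, y_2) = (11·11 + 120·1·1, 11·1 + 1·11) = (241, 22)
(x_3, y_3) = (11·241 + 120·1·22, 11·22 + 1·241) = (5291, 483)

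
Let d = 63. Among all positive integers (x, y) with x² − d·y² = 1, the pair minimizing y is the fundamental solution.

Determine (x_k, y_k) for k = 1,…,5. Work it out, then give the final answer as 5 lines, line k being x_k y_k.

√63 = [7; 1,14, …], period ℓ=2 (even) → k=1
i=0: a=7 ⇒ p=7, q=1
i=1: a=1 ⇒ p=8, q=1
(x₁, y₁) = (8, 1);  8² − 63·1² = 1 ✓
(x_2, y_2) = (8·8 + 63·1·1, 8·1 + 1·8) = (127, 16)
(x_3, y_3) = (8·127 + 63·1·16, 8·16 + 1·127) = (2024, 255)
(x_4, y_4) = (8·2024 + 63·1·255, 8·255 + 1·2024) = (32257, 4064)
(x_5, y_5) = (8·32257 + 63·1·4064, 8·4064 + 1·32257) = (514088, 64769)

8 1
127 16
2024 255
32257 4064
514088 64769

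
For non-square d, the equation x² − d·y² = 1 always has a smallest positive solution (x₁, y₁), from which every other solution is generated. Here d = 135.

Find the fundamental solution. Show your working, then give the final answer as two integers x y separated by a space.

244 21

[11; 1,1,1,1,1,1,1,22] for √135; ℓ=8 ⇒ convergent index 7
step 0: (11, 1)  from 11·(1,0) + (0,1)
…
step 3: (35, 3)  from 1·(23,2) + (12,1)
…
step 6: (151, 13)  from 1·(93,8) + (58,5)
step 7: (244, 21)  from 1·(151,13) + (93,8)
(x₁, y₁) = (244, 21);  244² − 135·21² = 1 ✓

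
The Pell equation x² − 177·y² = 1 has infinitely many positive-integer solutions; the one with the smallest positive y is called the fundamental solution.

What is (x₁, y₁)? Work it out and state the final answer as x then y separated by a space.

√177 = [13; 3,3,2,8,2,3,3,26, …], period ℓ=8 (even) → k=7
i=0: a=13 ⇒ p=13, q=1
…
i=2: a=3 ⇒ p=133, q=10
…
i=4: a=8 ⇒ p=2581, q=194
…
i=6: a=3 ⇒ p=18985, q=1427
i=7: a=3 ⇒ p=62423, q=4692
→ (62423, 4692).  Check: 62423²=3896630929, 177·4692²=3896630928, difference 1.

62423 4692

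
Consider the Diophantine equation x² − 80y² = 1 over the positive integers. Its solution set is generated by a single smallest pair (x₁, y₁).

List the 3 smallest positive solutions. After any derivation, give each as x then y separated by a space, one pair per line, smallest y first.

√80 → a₀=8, period (1,16); ℓ=2 even so k=1
i=0: a=8 ⇒ p=8, q=1
i=1: a=1 ⇒ p=9, q=1
fundamental: x₁=9, y₁=1  (since 81 − 80·1 = 1)
n=2: (9,1)∘(9,1) = (9·9+80·1·1, 9·1+1·9) = (161,18)
n=3: (161,18)∘(9,1) = (9·161+80·1·18, 9·18+1·161) = (2889,323)

9 1
161 18
2889 323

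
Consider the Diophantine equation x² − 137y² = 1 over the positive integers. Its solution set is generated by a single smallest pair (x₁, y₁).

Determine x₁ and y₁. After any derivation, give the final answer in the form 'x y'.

[11; 1,2,2,1,1,2,2,1,22] for √137; ℓ=9 ⇒ convergent index 17
a_0=11:  p_0=11·1+0=11,  q_0=11·0+1=1
…
a_2=2:  p_2=2·12+11=35,  q_2=2·1+1=3
…
a_5=1:  p_5=1·117+82=199,  q_5=1·10+7=17
…
a_11=2:  p_11=2·41341+39597=122279,  q_11=2·3532+3383=10447
…
a_15=2:  p_15=2·694077+408178=1796332,  q_15=2·59299+34873=153471
a_16=2:  p_16=2·1796332+694077=4286741,  q_16=2·153471+59299=366241
a_17=1:  p_17=1·4286741+1796332=6083073,  q_17=1·366241+153471=519712
(x₁, y₁) = (6083073, 519712);  6083073² − 137·519712² = 1 ✓

6083073 519712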